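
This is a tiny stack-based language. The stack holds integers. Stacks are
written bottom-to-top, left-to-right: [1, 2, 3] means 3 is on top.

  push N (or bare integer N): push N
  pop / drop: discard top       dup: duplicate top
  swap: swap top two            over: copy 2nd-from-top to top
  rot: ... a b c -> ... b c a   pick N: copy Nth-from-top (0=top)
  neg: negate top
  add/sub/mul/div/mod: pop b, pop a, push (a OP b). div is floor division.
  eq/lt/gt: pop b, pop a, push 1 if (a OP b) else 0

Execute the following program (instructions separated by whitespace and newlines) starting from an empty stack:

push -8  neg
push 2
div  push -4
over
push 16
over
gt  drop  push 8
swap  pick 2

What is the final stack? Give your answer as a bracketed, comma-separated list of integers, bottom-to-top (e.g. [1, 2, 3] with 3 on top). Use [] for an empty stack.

Answer: [4, -4, 8, 4, -4]

Derivation:
After 'push -8': [-8]
After 'neg': [8]
After 'push 2': [8, 2]
After 'div': [4]
After 'push -4': [4, -4]
After 'over': [4, -4, 4]
After 'push 16': [4, -4, 4, 16]
After 'over': [4, -4, 4, 16, 4]
After 'gt': [4, -4, 4, 1]
After 'drop': [4, -4, 4]
After 'push 8': [4, -4, 4, 8]
After 'swap': [4, -4, 8, 4]
After 'pick 2': [4, -4, 8, 4, -4]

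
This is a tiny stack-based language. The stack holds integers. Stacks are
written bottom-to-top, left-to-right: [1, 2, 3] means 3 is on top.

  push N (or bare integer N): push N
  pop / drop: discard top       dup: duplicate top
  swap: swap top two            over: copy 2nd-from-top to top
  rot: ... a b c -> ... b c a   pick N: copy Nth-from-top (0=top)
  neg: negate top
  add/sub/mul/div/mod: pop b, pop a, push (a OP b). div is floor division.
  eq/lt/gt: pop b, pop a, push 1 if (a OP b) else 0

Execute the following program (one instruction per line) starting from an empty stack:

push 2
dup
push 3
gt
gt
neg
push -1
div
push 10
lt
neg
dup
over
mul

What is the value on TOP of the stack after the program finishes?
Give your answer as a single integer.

Answer: 1

Derivation:
After 'push 2': [2]
After 'dup': [2, 2]
After 'push 3': [2, 2, 3]
After 'gt': [2, 0]
After 'gt': [1]
After 'neg': [-1]
After 'push -1': [-1, -1]
After 'div': [1]
After 'push 10': [1, 10]
After 'lt': [1]
After 'neg': [-1]
After 'dup': [-1, -1]
After 'over': [-1, -1, -1]
After 'mul': [-1, 1]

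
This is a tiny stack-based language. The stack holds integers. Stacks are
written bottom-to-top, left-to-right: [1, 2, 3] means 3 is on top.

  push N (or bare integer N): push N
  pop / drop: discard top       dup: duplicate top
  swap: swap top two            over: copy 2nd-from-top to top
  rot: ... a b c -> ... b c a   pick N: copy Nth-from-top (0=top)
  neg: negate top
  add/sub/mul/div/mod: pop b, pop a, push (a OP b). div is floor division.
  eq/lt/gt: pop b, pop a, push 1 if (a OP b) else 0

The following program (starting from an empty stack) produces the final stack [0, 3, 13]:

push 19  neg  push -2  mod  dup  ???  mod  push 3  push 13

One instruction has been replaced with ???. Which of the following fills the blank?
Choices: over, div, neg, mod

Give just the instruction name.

Answer: neg

Derivation:
Stack before ???: [-1, -1]
Stack after ???:  [-1, 1]
Checking each choice:
  over: produces [-1, 0, 3, 13]
  div: stack underflow (need 2, have 1)
  neg: MATCH
  mod: stack underflow (need 2, have 1)


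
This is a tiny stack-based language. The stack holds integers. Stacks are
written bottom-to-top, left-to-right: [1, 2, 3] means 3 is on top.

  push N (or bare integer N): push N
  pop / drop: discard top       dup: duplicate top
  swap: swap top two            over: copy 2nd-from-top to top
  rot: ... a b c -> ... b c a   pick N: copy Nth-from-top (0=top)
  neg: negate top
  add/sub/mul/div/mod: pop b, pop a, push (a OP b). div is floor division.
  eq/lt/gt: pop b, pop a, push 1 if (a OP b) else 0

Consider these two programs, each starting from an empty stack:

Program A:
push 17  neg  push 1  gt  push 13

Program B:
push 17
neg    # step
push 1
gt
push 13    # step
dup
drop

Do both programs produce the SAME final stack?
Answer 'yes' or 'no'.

Answer: yes

Derivation:
Program A trace:
  After 'push 17': [17]
  After 'neg': [-17]
  After 'push 1': [-17, 1]
  After 'gt': [0]
  After 'push 13': [0, 13]
Program A final stack: [0, 13]

Program B trace:
  After 'push 17': [17]
  After 'neg': [-17]
  After 'push 1': [-17, 1]
  After 'gt': [0]
  After 'push 13': [0, 13]
  After 'dup': [0, 13, 13]
  After 'drop': [0, 13]
Program B final stack: [0, 13]
Same: yes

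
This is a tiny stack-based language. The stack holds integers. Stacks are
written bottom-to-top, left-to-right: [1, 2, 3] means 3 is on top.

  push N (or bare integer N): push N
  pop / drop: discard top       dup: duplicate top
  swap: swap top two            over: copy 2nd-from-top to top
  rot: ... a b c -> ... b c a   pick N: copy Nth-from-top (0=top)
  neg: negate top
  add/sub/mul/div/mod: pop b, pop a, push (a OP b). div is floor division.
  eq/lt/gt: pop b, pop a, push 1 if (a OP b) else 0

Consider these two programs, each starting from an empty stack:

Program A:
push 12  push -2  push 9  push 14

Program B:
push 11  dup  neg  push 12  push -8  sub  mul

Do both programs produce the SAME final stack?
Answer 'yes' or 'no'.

Program A trace:
  After 'push 12': [12]
  After 'push -2': [12, -2]
  After 'push 9': [12, -2, 9]
  After 'push 14': [12, -2, 9, 14]
Program A final stack: [12, -2, 9, 14]

Program B trace:
  After 'push 11': [11]
  After 'dup': [11, 11]
  After 'neg': [11, -11]
  After 'push 12': [11, -11, 12]
  After 'push -8': [11, -11, 12, -8]
  After 'sub': [11, -11, 20]
  After 'mul': [11, -220]
Program B final stack: [11, -220]
Same: no

Answer: no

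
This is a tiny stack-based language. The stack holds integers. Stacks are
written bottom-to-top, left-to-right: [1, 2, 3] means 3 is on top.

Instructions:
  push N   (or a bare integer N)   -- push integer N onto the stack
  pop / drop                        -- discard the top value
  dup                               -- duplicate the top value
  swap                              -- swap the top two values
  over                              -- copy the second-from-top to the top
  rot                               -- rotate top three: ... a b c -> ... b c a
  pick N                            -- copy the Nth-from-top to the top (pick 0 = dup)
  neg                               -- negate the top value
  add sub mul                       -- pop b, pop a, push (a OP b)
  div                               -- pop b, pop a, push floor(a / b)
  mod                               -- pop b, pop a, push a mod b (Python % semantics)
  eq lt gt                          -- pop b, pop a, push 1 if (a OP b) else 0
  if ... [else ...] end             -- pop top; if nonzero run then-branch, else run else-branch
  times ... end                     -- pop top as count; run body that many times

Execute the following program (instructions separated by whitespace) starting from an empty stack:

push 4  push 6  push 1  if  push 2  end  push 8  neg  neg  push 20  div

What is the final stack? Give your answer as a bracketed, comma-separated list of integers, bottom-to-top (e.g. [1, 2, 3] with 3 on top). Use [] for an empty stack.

After 'push 4': [4]
After 'push 6': [4, 6]
After 'push 1': [4, 6, 1]
After 'if': [4, 6]
After 'push 2': [4, 6, 2]
After 'push 8': [4, 6, 2, 8]
After 'neg': [4, 6, 2, -8]
After 'neg': [4, 6, 2, 8]
After 'push 20': [4, 6, 2, 8, 20]
After 'div': [4, 6, 2, 0]

Answer: [4, 6, 2, 0]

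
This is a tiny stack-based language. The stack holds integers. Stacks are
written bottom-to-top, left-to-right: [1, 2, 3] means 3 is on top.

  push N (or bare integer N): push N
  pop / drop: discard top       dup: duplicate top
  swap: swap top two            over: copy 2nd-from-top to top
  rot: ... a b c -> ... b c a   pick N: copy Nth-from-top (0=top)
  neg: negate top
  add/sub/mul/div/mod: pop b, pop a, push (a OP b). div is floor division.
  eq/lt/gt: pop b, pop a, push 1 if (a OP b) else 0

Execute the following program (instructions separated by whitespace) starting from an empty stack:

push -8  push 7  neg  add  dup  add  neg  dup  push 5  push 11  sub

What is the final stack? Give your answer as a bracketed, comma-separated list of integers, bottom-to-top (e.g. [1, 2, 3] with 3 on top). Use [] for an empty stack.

Answer: [30, 30, -6]

Derivation:
After 'push -8': [-8]
After 'push 7': [-8, 7]
After 'neg': [-8, -7]
After 'add': [-15]
After 'dup': [-15, -15]
After 'add': [-30]
After 'neg': [30]
After 'dup': [30, 30]
After 'push 5': [30, 30, 5]
After 'push 11': [30, 30, 5, 11]
After 'sub': [30, 30, -6]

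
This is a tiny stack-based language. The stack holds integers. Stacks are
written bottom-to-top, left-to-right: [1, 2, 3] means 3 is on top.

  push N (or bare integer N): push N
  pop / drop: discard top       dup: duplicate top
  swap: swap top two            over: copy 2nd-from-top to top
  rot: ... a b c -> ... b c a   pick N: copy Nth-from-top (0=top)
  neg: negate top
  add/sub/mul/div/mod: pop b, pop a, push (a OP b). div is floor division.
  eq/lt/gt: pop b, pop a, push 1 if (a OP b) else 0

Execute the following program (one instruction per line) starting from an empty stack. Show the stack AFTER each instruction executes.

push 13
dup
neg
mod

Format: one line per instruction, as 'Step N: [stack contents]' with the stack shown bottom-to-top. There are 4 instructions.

Step 1: [13]
Step 2: [13, 13]
Step 3: [13, -13]
Step 4: [0]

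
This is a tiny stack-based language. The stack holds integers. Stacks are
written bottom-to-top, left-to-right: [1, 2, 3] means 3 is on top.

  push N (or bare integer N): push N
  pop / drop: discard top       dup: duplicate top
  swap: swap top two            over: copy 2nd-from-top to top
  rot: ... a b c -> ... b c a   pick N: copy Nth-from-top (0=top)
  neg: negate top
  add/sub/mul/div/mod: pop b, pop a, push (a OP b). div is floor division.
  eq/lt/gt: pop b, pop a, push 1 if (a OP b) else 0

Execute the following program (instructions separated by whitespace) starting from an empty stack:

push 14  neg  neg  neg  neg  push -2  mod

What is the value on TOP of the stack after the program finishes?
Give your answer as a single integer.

Answer: 0

Derivation:
After 'push 14': [14]
After 'neg': [-14]
After 'neg': [14]
After 'neg': [-14]
After 'neg': [14]
After 'push -2': [14, -2]
After 'mod': [0]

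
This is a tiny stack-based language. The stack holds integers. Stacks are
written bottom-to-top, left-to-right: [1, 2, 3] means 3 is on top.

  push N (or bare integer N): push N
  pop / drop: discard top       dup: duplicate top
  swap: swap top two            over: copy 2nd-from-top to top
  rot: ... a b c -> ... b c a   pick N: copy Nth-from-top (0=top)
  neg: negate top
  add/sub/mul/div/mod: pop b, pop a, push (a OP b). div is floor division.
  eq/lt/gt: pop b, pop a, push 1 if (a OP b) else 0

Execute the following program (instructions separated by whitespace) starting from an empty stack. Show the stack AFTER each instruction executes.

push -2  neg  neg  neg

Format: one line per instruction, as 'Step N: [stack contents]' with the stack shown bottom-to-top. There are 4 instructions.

Step 1: [-2]
Step 2: [2]
Step 3: [-2]
Step 4: [2]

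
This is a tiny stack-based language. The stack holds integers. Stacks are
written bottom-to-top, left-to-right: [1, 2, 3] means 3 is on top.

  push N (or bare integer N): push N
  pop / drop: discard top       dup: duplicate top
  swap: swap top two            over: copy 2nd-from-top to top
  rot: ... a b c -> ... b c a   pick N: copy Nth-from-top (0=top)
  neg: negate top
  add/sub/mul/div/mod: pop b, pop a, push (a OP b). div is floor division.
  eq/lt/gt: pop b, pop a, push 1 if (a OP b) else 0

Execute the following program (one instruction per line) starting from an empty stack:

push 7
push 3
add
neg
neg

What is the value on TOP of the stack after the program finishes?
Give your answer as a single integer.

Answer: 10

Derivation:
After 'push 7': [7]
After 'push 3': [7, 3]
After 'add': [10]
After 'neg': [-10]
After 'neg': [10]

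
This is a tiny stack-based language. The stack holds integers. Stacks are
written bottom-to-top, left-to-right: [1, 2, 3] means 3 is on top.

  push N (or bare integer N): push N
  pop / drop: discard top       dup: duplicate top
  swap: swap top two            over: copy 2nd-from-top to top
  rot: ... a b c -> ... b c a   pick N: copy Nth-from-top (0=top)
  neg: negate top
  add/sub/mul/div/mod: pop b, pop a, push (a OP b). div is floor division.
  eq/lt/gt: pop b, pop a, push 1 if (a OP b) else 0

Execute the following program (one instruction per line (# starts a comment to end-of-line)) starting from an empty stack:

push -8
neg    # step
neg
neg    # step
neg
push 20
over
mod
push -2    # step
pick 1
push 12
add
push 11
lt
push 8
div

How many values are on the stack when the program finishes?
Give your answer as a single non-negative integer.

Answer: 4

Derivation:
After 'push -8': stack = [-8] (depth 1)
After 'neg': stack = [8] (depth 1)
After 'neg': stack = [-8] (depth 1)
After 'neg': stack = [8] (depth 1)
After 'neg': stack = [-8] (depth 1)
After 'push 20': stack = [-8, 20] (depth 2)
After 'over': stack = [-8, 20, -8] (depth 3)
After 'mod': stack = [-8, -4] (depth 2)
After 'push -2': stack = [-8, -4, -2] (depth 3)
After 'pick 1': stack = [-8, -4, -2, -4] (depth 4)
After 'push 12': stack = [-8, -4, -2, -4, 12] (depth 5)
After 'add': stack = [-8, -4, -2, 8] (depth 4)
After 'push 11': stack = [-8, -4, -2, 8, 11] (depth 5)
After 'lt': stack = [-8, -4, -2, 1] (depth 4)
After 'push 8': stack = [-8, -4, -2, 1, 8] (depth 5)
After 'div': stack = [-8, -4, -2, 0] (depth 4)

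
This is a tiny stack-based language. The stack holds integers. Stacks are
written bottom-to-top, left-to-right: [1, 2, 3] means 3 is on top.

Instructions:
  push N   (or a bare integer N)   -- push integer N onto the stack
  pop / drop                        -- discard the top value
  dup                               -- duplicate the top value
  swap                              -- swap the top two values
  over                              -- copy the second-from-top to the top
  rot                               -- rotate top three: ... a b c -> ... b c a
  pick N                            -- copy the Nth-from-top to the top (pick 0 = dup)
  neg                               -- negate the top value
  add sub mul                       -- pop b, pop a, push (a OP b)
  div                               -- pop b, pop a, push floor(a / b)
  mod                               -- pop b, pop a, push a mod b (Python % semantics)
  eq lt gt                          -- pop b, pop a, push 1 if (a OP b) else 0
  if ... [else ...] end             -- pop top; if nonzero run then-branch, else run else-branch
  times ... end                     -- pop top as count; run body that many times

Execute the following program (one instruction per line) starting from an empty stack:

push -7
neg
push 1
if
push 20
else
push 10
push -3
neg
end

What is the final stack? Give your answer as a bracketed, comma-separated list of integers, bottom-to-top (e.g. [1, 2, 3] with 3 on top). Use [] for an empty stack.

After 'push -7': [-7]
After 'neg': [7]
After 'push 1': [7, 1]
After 'if': [7]
After 'push 20': [7, 20]

Answer: [7, 20]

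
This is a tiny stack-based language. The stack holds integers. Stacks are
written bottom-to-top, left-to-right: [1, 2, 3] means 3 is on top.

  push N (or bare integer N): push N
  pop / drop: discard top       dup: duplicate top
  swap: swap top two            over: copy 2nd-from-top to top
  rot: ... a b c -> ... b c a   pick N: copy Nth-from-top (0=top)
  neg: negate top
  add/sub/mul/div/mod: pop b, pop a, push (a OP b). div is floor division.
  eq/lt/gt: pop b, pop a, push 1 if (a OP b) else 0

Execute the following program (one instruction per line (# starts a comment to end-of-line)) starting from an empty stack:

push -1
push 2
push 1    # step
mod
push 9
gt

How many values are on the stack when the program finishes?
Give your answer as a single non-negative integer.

After 'push -1': stack = [-1] (depth 1)
After 'push 2': stack = [-1, 2] (depth 2)
After 'push 1': stack = [-1, 2, 1] (depth 3)
After 'mod': stack = [-1, 0] (depth 2)
After 'push 9': stack = [-1, 0, 9] (depth 3)
After 'gt': stack = [-1, 0] (depth 2)

Answer: 2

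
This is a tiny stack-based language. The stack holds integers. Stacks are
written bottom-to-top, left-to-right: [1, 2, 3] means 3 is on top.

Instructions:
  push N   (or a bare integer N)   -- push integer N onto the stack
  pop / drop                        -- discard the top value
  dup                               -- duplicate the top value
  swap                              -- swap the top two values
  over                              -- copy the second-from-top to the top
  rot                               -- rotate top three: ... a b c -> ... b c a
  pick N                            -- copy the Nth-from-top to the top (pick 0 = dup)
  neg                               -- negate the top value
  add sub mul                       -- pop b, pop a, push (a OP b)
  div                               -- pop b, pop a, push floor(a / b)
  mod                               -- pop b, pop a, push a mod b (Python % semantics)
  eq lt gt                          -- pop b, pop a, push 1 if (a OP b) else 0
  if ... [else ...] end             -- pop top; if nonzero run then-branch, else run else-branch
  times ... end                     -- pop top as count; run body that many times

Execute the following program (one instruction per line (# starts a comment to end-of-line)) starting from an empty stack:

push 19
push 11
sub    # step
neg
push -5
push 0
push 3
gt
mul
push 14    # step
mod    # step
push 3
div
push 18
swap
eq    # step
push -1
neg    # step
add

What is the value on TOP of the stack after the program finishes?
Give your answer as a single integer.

After 'push 19': [19]
After 'push 11': [19, 11]
After 'sub': [8]
After 'neg': [-8]
After 'push -5': [-8, -5]
After 'push 0': [-8, -5, 0]
After 'push 3': [-8, -5, 0, 3]
After 'gt': [-8, -5, 0]
After 'mul': [-8, 0]
After 'push 14': [-8, 0, 14]
After 'mod': [-8, 0]
After 'push 3': [-8, 0, 3]
After 'div': [-8, 0]
After 'push 18': [-8, 0, 18]
After 'swap': [-8, 18, 0]
After 'eq': [-8, 0]
After 'push -1': [-8, 0, -1]
After 'neg': [-8, 0, 1]
After 'add': [-8, 1]

Answer: 1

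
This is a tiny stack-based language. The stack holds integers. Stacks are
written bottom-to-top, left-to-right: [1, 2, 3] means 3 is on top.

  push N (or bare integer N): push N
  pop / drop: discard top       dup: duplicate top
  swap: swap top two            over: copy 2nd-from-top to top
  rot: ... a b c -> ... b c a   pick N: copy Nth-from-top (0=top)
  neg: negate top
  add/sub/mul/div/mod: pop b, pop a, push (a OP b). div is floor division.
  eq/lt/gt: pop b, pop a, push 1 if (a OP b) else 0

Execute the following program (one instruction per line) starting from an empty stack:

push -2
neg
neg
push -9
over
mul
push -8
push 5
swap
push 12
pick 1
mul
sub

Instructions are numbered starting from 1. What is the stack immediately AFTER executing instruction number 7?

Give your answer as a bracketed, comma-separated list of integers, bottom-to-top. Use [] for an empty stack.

Answer: [-2, 18, -8]

Derivation:
Step 1 ('push -2'): [-2]
Step 2 ('neg'): [2]
Step 3 ('neg'): [-2]
Step 4 ('push -9'): [-2, -9]
Step 5 ('over'): [-2, -9, -2]
Step 6 ('mul'): [-2, 18]
Step 7 ('push -8'): [-2, 18, -8]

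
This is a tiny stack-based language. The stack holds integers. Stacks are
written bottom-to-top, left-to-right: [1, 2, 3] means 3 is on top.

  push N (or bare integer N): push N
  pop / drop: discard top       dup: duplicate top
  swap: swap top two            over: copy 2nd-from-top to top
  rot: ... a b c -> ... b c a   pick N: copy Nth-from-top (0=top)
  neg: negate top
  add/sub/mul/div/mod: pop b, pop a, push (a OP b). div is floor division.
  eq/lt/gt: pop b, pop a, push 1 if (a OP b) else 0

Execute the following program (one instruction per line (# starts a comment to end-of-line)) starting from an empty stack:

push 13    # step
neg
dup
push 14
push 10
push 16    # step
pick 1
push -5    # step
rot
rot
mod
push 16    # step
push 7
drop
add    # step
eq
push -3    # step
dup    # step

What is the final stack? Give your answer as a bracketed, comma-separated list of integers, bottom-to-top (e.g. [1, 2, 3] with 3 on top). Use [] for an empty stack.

Answer: [-13, -13, 14, 10, 0, -3, -3]

Derivation:
After 'push 13': [13]
After 'neg': [-13]
After 'dup': [-13, -13]
After 'push 14': [-13, -13, 14]
After 'push 10': [-13, -13, 14, 10]
After 'push 16': [-13, -13, 14, 10, 16]
After 'pick 1': [-13, -13, 14, 10, 16, 10]
After 'push -5': [-13, -13, 14, 10, 16, 10, -5]
After 'rot': [-13, -13, 14, 10, 10, -5, 16]
After 'rot': [-13, -13, 14, 10, -5, 16, 10]
After 'mod': [-13, -13, 14, 10, -5, 6]
After 'push 16': [-13, -13, 14, 10, -5, 6, 16]
After 'push 7': [-13, -13, 14, 10, -5, 6, 16, 7]
After 'drop': [-13, -13, 14, 10, -5, 6, 16]
After 'add': [-13, -13, 14, 10, -5, 22]
After 'eq': [-13, -13, 14, 10, 0]
After 'push -3': [-13, -13, 14, 10, 0, -3]
After 'dup': [-13, -13, 14, 10, 0, -3, -3]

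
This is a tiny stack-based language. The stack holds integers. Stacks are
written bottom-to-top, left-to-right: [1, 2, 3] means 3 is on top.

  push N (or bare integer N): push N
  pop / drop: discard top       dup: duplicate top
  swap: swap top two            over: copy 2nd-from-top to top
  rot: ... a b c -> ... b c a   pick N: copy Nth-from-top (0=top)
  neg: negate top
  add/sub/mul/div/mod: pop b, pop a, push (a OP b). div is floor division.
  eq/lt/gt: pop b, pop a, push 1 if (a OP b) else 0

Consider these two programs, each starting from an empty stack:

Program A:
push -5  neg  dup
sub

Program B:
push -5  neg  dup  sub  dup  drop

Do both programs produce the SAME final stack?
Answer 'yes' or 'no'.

Program A trace:
  After 'push -5': [-5]
  After 'neg': [5]
  After 'dup': [5, 5]
  After 'sub': [0]
Program A final stack: [0]

Program B trace:
  After 'push -5': [-5]
  After 'neg': [5]
  After 'dup': [5, 5]
  After 'sub': [0]
  After 'dup': [0, 0]
  After 'drop': [0]
Program B final stack: [0]
Same: yes

Answer: yes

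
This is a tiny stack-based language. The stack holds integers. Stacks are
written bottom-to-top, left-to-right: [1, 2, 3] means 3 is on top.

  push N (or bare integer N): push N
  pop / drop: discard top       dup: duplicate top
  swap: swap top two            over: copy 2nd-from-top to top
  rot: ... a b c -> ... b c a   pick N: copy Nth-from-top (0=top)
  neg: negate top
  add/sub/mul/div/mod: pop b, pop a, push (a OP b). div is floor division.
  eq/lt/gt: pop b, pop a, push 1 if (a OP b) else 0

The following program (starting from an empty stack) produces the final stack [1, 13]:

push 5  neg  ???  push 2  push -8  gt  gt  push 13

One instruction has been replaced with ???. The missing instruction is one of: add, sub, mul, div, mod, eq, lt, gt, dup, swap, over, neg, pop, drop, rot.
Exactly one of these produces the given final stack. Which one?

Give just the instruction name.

Stack before ???: [-5]
Stack after ???:  [5]
The instruction that transforms [-5] -> [5] is: neg

Answer: neg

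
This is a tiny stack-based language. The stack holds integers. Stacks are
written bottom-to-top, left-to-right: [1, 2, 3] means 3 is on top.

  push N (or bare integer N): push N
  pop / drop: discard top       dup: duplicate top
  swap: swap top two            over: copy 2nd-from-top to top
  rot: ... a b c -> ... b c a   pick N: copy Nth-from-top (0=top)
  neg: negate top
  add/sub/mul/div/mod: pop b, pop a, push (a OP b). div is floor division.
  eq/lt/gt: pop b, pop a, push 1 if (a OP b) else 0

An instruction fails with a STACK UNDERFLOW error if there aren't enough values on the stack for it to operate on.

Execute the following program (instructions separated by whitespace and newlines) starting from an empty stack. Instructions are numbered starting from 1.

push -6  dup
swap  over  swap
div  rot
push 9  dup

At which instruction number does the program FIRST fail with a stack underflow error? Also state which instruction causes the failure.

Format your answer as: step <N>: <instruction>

Answer: step 7: rot

Derivation:
Step 1 ('push -6'): stack = [-6], depth = 1
Step 2 ('dup'): stack = [-6, -6], depth = 2
Step 3 ('swap'): stack = [-6, -6], depth = 2
Step 4 ('over'): stack = [-6, -6, -6], depth = 3
Step 5 ('swap'): stack = [-6, -6, -6], depth = 3
Step 6 ('div'): stack = [-6, 1], depth = 2
Step 7 ('rot'): needs 3 value(s) but depth is 2 — STACK UNDERFLOW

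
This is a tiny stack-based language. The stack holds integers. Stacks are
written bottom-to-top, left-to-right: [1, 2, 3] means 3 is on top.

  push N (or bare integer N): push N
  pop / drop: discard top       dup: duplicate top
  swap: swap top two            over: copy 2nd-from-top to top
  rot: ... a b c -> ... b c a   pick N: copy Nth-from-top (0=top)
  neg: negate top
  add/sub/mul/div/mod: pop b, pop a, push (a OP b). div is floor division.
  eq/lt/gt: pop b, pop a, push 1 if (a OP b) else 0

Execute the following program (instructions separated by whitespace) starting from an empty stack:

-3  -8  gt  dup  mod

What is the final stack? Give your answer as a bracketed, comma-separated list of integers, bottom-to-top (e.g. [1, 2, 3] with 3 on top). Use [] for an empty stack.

Answer: [0]

Derivation:
After 'push -3': [-3]
After 'push -8': [-3, -8]
After 'gt': [1]
After 'dup': [1, 1]
After 'mod': [0]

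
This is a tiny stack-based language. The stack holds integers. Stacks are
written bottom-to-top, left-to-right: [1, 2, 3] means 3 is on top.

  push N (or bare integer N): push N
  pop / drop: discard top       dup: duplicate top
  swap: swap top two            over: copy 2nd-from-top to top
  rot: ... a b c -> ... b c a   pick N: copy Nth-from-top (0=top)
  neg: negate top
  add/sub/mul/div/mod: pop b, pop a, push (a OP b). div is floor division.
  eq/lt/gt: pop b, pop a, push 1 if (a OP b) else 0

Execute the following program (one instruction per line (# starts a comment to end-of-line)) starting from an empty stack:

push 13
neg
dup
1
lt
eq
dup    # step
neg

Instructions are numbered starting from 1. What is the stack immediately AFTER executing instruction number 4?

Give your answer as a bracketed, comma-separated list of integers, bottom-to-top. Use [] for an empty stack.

Step 1 ('push 13'): [13]
Step 2 ('neg'): [-13]
Step 3 ('dup'): [-13, -13]
Step 4 ('1'): [-13, -13, 1]

Answer: [-13, -13, 1]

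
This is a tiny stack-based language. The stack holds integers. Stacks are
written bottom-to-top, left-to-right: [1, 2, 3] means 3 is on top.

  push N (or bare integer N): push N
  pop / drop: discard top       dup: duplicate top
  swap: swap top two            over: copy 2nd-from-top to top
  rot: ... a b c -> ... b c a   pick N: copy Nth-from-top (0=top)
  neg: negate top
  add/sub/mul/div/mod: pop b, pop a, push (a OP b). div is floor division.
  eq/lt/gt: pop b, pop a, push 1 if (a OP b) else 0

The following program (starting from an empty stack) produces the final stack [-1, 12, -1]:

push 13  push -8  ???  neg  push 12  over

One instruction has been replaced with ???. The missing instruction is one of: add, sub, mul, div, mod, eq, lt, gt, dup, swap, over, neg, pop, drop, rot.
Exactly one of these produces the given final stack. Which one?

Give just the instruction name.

Stack before ???: [13, -8]
Stack after ???:  [1]
The instruction that transforms [13, -8] -> [1] is: gt

Answer: gt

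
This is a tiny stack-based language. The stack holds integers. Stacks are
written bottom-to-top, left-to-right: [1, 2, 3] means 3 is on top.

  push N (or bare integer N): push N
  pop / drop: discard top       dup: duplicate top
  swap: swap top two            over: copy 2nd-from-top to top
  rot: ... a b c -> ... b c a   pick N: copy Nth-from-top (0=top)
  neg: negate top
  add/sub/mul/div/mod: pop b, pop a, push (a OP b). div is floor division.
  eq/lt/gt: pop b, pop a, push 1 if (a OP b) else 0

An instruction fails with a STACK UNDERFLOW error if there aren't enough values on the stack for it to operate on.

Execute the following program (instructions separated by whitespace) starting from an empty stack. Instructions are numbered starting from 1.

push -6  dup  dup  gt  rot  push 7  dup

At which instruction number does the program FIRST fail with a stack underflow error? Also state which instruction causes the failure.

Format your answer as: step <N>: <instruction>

Answer: step 5: rot

Derivation:
Step 1 ('push -6'): stack = [-6], depth = 1
Step 2 ('dup'): stack = [-6, -6], depth = 2
Step 3 ('dup'): stack = [-6, -6, -6], depth = 3
Step 4 ('gt'): stack = [-6, 0], depth = 2
Step 5 ('rot'): needs 3 value(s) but depth is 2 — STACK UNDERFLOW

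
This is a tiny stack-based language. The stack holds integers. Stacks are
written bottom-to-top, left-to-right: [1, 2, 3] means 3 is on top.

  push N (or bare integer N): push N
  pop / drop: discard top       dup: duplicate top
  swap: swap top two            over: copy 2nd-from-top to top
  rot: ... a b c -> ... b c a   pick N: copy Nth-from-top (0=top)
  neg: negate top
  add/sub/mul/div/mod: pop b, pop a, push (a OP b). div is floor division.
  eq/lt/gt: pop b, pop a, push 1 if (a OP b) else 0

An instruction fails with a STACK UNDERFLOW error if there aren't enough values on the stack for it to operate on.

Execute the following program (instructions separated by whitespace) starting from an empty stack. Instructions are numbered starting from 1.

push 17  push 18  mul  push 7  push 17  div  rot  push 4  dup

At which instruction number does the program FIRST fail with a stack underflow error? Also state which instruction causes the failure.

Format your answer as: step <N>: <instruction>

Answer: step 7: rot

Derivation:
Step 1 ('push 17'): stack = [17], depth = 1
Step 2 ('push 18'): stack = [17, 18], depth = 2
Step 3 ('mul'): stack = [306], depth = 1
Step 4 ('push 7'): stack = [306, 7], depth = 2
Step 5 ('push 17'): stack = [306, 7, 17], depth = 3
Step 6 ('div'): stack = [306, 0], depth = 2
Step 7 ('rot'): needs 3 value(s) but depth is 2 — STACK UNDERFLOW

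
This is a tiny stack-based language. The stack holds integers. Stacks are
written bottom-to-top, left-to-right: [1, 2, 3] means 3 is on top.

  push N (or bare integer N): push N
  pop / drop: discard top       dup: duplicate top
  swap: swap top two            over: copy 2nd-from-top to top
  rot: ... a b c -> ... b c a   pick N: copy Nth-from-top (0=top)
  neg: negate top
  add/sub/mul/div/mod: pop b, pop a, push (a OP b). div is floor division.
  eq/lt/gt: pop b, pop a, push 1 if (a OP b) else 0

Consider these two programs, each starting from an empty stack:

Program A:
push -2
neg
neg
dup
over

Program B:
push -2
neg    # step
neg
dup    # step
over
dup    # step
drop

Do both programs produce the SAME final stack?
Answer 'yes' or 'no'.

Answer: yes

Derivation:
Program A trace:
  After 'push -2': [-2]
  After 'neg': [2]
  After 'neg': [-2]
  After 'dup': [-2, -2]
  After 'over': [-2, -2, -2]
Program A final stack: [-2, -2, -2]

Program B trace:
  After 'push -2': [-2]
  After 'neg': [2]
  After 'neg': [-2]
  After 'dup': [-2, -2]
  After 'over': [-2, -2, -2]
  After 'dup': [-2, -2, -2, -2]
  After 'drop': [-2, -2, -2]
Program B final stack: [-2, -2, -2]
Same: yes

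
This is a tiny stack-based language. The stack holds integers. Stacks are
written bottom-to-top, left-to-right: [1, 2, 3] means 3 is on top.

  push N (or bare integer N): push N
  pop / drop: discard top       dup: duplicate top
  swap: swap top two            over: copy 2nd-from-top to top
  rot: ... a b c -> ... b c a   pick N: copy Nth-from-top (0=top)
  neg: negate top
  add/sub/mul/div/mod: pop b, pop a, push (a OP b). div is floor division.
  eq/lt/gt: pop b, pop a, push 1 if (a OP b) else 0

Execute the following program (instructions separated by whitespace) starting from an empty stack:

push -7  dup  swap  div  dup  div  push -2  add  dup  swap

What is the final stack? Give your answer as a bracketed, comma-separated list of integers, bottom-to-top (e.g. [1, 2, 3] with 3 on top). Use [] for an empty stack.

After 'push -7': [-7]
After 'dup': [-7, -7]
After 'swap': [-7, -7]
After 'div': [1]
After 'dup': [1, 1]
After 'div': [1]
After 'push -2': [1, -2]
After 'add': [-1]
After 'dup': [-1, -1]
After 'swap': [-1, -1]

Answer: [-1, -1]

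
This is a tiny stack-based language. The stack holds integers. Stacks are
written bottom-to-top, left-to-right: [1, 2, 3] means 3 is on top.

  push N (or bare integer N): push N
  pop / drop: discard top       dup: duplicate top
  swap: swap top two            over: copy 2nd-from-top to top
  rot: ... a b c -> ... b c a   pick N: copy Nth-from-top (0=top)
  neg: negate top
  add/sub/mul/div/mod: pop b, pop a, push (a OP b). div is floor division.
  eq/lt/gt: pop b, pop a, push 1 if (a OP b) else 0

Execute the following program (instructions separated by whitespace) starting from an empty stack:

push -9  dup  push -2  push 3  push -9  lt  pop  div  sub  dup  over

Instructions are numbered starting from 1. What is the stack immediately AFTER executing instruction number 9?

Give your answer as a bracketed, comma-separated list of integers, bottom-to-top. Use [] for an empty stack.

Answer: [-13]

Derivation:
Step 1 ('push -9'): [-9]
Step 2 ('dup'): [-9, -9]
Step 3 ('push -2'): [-9, -9, -2]
Step 4 ('push 3'): [-9, -9, -2, 3]
Step 5 ('push -9'): [-9, -9, -2, 3, -9]
Step 6 ('lt'): [-9, -9, -2, 0]
Step 7 ('pop'): [-9, -9, -2]
Step 8 ('div'): [-9, 4]
Step 9 ('sub'): [-13]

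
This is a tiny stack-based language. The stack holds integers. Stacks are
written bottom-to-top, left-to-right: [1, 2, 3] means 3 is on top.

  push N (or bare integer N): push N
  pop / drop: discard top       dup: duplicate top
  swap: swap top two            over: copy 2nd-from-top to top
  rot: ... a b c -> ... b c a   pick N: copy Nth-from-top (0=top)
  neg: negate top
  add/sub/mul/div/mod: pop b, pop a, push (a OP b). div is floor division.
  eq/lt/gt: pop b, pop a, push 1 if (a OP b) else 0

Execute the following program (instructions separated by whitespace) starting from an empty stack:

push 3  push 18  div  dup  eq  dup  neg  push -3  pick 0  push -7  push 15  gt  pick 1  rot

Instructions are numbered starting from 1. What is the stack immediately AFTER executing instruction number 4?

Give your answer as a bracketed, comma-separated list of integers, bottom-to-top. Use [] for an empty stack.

Answer: [0, 0]

Derivation:
Step 1 ('push 3'): [3]
Step 2 ('push 18'): [3, 18]
Step 3 ('div'): [0]
Step 4 ('dup'): [0, 0]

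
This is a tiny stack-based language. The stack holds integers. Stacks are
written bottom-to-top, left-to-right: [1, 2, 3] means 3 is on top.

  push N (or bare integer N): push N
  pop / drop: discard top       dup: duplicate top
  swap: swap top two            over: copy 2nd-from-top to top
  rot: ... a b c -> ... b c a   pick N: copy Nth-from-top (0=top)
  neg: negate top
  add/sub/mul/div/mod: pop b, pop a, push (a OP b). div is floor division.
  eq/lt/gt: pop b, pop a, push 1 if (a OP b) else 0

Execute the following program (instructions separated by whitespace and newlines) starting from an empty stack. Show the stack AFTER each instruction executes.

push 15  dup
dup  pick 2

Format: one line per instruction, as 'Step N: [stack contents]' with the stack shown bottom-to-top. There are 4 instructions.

Step 1: [15]
Step 2: [15, 15]
Step 3: [15, 15, 15]
Step 4: [15, 15, 15, 15]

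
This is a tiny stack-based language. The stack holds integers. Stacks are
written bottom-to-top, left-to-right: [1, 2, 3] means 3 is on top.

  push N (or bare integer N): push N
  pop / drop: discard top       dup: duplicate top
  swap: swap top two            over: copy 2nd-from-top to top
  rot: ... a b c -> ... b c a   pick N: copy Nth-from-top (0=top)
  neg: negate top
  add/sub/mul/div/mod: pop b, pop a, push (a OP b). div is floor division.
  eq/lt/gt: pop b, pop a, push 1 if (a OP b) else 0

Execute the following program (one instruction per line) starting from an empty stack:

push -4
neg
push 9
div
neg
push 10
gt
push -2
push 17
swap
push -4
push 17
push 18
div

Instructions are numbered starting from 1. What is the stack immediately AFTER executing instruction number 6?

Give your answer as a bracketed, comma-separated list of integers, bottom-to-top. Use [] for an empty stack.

Step 1 ('push -4'): [-4]
Step 2 ('neg'): [4]
Step 3 ('push 9'): [4, 9]
Step 4 ('div'): [0]
Step 5 ('neg'): [0]
Step 6 ('push 10'): [0, 10]

Answer: [0, 10]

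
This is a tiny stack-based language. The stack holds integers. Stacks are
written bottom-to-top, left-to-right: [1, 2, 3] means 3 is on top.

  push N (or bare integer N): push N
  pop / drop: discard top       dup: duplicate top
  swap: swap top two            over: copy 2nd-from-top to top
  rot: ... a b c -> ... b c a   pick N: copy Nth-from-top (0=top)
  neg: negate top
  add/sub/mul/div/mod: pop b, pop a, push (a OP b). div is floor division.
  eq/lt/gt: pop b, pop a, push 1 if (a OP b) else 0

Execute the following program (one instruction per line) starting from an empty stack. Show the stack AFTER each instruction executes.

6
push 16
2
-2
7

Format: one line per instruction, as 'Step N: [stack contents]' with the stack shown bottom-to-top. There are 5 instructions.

Step 1: [6]
Step 2: [6, 16]
Step 3: [6, 16, 2]
Step 4: [6, 16, 2, -2]
Step 5: [6, 16, 2, -2, 7]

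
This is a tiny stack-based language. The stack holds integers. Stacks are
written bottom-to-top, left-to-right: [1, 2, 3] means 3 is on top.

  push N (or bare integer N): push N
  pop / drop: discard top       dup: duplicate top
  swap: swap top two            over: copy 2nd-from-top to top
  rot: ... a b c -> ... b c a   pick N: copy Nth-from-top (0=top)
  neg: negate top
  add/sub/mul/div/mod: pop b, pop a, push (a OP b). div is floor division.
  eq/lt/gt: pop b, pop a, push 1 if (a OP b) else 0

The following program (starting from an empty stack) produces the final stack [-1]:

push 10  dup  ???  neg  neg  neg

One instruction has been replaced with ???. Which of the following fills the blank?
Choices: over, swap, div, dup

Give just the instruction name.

Answer: div

Derivation:
Stack before ???: [10, 10]
Stack after ???:  [1]
Checking each choice:
  over: produces [10, 10, -10]
  swap: produces [10, -10]
  div: MATCH
  dup: produces [10, 10, -10]


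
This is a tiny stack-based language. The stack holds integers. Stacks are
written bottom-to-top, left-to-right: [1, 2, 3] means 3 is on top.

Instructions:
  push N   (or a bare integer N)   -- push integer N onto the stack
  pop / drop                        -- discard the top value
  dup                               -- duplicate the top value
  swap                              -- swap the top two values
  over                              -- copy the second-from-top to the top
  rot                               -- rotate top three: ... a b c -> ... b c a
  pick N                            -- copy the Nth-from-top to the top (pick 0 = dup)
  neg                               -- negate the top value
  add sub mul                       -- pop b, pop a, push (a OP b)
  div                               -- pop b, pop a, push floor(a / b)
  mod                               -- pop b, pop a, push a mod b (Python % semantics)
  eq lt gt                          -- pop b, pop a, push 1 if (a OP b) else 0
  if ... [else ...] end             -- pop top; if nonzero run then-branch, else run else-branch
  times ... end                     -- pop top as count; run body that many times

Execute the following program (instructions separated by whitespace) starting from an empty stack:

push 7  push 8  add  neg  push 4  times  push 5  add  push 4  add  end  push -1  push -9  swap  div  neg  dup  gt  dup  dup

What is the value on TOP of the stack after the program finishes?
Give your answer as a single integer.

Answer: 0

Derivation:
After 'push 7': [7]
After 'push 8': [7, 8]
After 'add': [15]
After 'neg': [-15]
After 'push 4': [-15, 4]
After 'times': [-15]
After 'push 5': [-15, 5]
After 'add': [-10]
After 'push 4': [-10, 4]
After 'add': [-6]
  ...
After 'add': [21]
After 'push -1': [21, -1]
After 'push -9': [21, -1, -9]
After 'swap': [21, -9, -1]
After 'div': [21, 9]
After 'neg': [21, -9]
After 'dup': [21, -9, -9]
After 'gt': [21, 0]
After 'dup': [21, 0, 0]
After 'dup': [21, 0, 0, 0]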